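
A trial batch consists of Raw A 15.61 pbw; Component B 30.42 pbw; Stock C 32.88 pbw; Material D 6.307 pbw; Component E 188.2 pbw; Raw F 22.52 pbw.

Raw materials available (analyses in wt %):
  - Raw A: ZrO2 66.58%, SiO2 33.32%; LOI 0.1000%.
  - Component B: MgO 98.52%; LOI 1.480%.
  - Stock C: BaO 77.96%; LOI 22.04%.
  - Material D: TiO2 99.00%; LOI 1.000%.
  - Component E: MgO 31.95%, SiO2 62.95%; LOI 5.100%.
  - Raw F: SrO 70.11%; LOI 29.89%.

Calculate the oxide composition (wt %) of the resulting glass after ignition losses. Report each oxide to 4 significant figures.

The working math maintains full float precision at all times. The intermediate values are displayed rounded to 4 significant figures when written out; each reported result sees exactly one rounding — the derived quantities (the six compositions, totals, net glass mass, yield, LOI) are carried using the weight values on 271.8 pbw of glass in full precision as given in the problem or the answer.
Mass of each oxide from the mix:
  ZrO2: 15.61·0.6658 = 10.39 pbw
  SrO: 22.52·0.7011 = 15.79 pbw
  TiO2: 6.307·0.9900 = 6.244 pbw
  MgO: 30.42·0.9852 + 188.2·0.3195 = 90.10 pbw
  SiO2: 15.61·0.3332 + 188.2·0.6295 = 123.7 pbw
  BaO: 32.88·0.7796 = 25.63 pbw
LOI: 15.61·0.001000 + 30.42·0.01480 + 32.88·0.2204 + 6.307·0.01000 + 188.2·0.05100 + 22.52·0.2989 = 24.11 pbw
Glass = total batch minus LOI = 295.9 − 24.11 = 271.8 pbw (= the summed oxide contributions)
each wt % is 100 × oxide ÷ glass

Glass mass = 271.8 pbw (batch 295.9 − LOI 24.11).
Composition: ZrO2 3.823%, SrO 5.808%, TiO2 2.297%, MgO 33.15%, SiO2 45.50%, BaO 9.430%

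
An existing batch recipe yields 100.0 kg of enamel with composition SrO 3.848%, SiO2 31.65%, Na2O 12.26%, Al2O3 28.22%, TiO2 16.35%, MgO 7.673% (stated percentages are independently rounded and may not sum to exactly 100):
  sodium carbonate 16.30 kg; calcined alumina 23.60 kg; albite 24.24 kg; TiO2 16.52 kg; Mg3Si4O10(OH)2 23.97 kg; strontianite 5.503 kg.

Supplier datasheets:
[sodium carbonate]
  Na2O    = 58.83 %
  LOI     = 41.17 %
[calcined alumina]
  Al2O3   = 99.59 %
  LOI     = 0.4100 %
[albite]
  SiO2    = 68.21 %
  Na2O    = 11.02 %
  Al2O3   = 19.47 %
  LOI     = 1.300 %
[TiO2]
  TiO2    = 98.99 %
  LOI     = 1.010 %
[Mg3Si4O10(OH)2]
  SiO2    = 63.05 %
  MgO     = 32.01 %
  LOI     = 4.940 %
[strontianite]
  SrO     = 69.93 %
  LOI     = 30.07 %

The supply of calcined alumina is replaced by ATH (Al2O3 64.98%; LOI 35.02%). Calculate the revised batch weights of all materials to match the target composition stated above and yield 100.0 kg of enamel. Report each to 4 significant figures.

Each numeric step maintains full precision from first step to last; in-progress results are printed (rounded to four significant digits) between the steps; each reported value is rounded just once. Derived quantities are computed from the weighed amounts on 100.0 kg of glass in exact precision (ignition loss, the six compositions, glass mass, yield, totals), as set out in question or answer.
Per-oxide target masses for 100.0 kg enamel:
  SrO: 3.848% × 100.0 = 3.848 kg
  SiO2: 31.65% × 100.0 = 31.65 kg
  Na2O: 12.26% × 100.0 = 12.26 kg
  Al2O3: 28.22% × 100.0 = 28.22 kg
  TiO2: 16.35% × 100.0 = 16.35 kg
  MgO: 7.673% × 100.0 = 7.673 kg
Mass-balance tally per oxide working from each reported weight, for the quoted basis mass (oxide sums agree with the targets exact up to rounding of places):
  SrO: 5.503·0.6993 = 3.848 kg (target 3.848 kg)
  SiO2: 24.24·0.6821 + 23.97·0.6305 = 31.65 kg (target 31.65 kg)
  Na2O: 16.30·0.5883 + 24.24·0.1102 = 12.26 kg (target 12.26 kg)
  Al2O3: 36.16·0.6498 + 24.24·0.1947 = 28.22 kg (target 28.22 kg)
  TiO2: 16.52·0.9899 = 16.35 kg (target 16.35 kg)
  MgO: 23.97·0.3201 = 7.673 kg (target 7.673 kg)
Glass-mass closure: total charge less LOI = 100.0 kg (the Σ of target masses is 100.0 kg; the stated basis being 100.0 kg — any gap is answer rounding).
Batch grand total — Σ batch = 122.7 kg; Σ batch·LOI gives LOI loss = 22.69 kg; yield = glass ÷ total batch = 81.50%.

Revised batch per 100.0 kg enamel:
  sodium carbonate: 16.30 kg
  ATH: 36.16 kg
  albite: 24.24 kg
  TiO2: 16.52 kg
  Mg3Si4O10(OH)2: 23.97 kg
  strontianite: 5.503 kg
Total batch = 122.7 kg; LOI loss = 22.69 kg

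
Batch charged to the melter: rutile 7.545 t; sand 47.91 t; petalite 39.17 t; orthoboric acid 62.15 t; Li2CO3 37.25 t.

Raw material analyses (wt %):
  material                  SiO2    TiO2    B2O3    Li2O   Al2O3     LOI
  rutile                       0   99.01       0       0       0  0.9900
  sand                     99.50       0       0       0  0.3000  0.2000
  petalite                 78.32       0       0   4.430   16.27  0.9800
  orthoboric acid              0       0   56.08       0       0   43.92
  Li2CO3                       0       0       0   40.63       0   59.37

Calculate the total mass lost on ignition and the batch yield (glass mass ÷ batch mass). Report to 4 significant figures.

In-progress results are displayed rounded to four significant digits alongside each step — exact precision is maintained all the way through — every reported number carries a single rounding. Derived quantities (the totals, LOI, net glass mass, five oxide percentages, yield) are recomputed using the weight values at 144.1 t of glass at exact precision, as quoted within either problem or answer.
Per-material ignition loss:
  rutile: 7.545 × 0.009900 = 0.07470 t
  sand: 47.91 × 0.002000 = 0.09582 t
  petalite: 39.17 × 0.009800 = 0.3839 t
  orthoboric acid: 62.15 × 0.4392 = 27.30 t
  Li2CO3: 37.25 × 0.5937 = 22.12 t
Total LOI = 49.97 t
Glass = batch − LOI = 194.0 − 49.97 = 144.1 t

LOI loss = 49.97 t; glass = 144.1 t; yield = 74.25%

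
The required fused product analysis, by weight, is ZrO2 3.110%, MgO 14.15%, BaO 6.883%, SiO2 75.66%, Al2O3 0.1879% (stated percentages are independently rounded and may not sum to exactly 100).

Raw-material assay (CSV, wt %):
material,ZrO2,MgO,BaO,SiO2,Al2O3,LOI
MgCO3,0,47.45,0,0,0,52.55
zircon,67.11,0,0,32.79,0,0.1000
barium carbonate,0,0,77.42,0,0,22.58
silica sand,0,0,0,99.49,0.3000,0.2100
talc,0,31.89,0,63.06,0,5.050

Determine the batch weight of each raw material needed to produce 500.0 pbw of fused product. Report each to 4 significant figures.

Batch per 500.0 pbw fused product:
  MgCO3: 86.08 pbw
  zircon: 23.17 pbw
  barium carbonate: 44.45 pbw
  silica sand: 313.2 pbw
  talc: 93.77 pbw
Total batch = 560.7 pbw; LOI loss = 60.69 pbw; yield = 89.18%

The intermediate values are printed rounded to four significant figures when written out. The working math holds full precision at each step — every reported value receives exactly one rounding. The derived quantities are computed at exact precision (ignition loss, the totals, net glass mass, the five compositions, yield) starting from the weights for 500.0 pbw of glass as written in problem or answer.
Target masses of each oxide per 500.0 pbw fused product:
  ZrO2: 3.110% × 500.0 = 15.55 pbw
  MgO: 14.15% × 500.0 = 70.75 pbw
  BaO: 6.883% × 500.0 = 34.42 pbw
  SiO2: 75.66% × 500.0 = 378.3 pbw
  Al2O3: 0.1879% × 500.0 = 0.9395 pbw
A balance pass over the oxides, per the reported batch figures, per the basis as stated (delivered sums recover each target inside rounding margins):
  ZrO2: 23.17·0.6711 = 15.55 pbw (target 15.55 pbw)
  MgO: 86.08·0.4745 + 93.77·0.3189 = 70.75 pbw (target 70.75 pbw)
  BaO: 44.45·0.7742 = 34.41 pbw (target 34.42 pbw)
  SiO2: 23.17·0.3279 + 313.2·0.9949 + 93.77·0.6306 = 378.3 pbw (target 378.3 pbw)
  Al2O3: 313.2·0.003000 = 0.9396 pbw (target 0.9395 pbw)
Mass balance on the glass: total charge less LOI = 500.0 pbw (targets for the oxides total 500.0 pbw; basis as stated: 500.0 pbw — gaps are rounding artifacts).
Batch total: Σ batch = 560.7 pbw; LOI loss = Σ batch·LOI = 60.69 pbw; yield: glass divided by total = 89.18%.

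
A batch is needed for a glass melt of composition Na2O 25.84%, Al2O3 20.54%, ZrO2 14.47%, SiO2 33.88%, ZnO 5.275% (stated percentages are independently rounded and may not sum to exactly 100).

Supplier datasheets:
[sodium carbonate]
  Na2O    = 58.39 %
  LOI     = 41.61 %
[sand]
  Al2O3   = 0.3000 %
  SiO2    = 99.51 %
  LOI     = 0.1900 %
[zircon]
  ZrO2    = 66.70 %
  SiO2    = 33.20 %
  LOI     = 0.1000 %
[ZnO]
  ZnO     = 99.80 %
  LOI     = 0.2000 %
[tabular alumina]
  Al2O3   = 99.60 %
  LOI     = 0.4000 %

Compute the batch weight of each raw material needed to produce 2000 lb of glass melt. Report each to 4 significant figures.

Batch per 2000 lb glass melt:
  sodium carbonate: 885.1 lb
  sand: 536.2 lb
  zircon: 433.9 lb
  ZnO: 105.7 lb
  tabular alumina: 410.8 lb
Total batch = 2372 lb; LOI loss = 371.6 lb; yield = 84.33%

In-progress results are shown (rounded to four significant digits) at each printed step; every computation holds exact precision in every operation; exactly one rounding lands on each reported result; derived quantities, including ignition loss, the five compositions, yield, glass mass, the totals, are recomputed from the batch weights for 2000 lb of glass in full float precision as given in the problem or answer text.
Oxide-by-oxide targets in 2000 lb glass melt:
  Na2O: 25.84% × 2000 = 516.8 lb
  Al2O3: 20.54% × 2000 = 410.8 lb
  ZrO2: 14.47% × 2000 = 289.4 lb
  SiO2: 33.88% × 2000 = 677.6 lb
  ZnO: 5.275% × 2000 = 105.5 lb
Checking each oxide sum from the weights as reported, for the quoted basis mass (every target is met by its sum given rounding of the digits):
  Na2O: 885.1·0.5839 = 516.8 lb (target 516.8 lb)
  Al2O3: 536.2·0.003000 + 410.8·0.9960 = 410.8 lb (target 410.8 lb)
  ZrO2: 433.9·0.6670 = 289.4 lb (target 289.4 lb)
  SiO2: 536.2·0.9951 + 433.9·0.3320 = 677.6 lb (target 677.6 lb)
  ZnO: 105.7·0.9980 = 105.5 lb (target 105.5 lb)
Glass-mass closure: total charge less LOI = 2000 lb (targets for the oxides total 2000 lb; with the basis standing at 2000 lb — deltas are rounding alone).
Total batch = Σ batch = 2372 lb; loss to ignition Σ batch·LOI = 371.6 lb; yield: glass divided by total = 84.33%.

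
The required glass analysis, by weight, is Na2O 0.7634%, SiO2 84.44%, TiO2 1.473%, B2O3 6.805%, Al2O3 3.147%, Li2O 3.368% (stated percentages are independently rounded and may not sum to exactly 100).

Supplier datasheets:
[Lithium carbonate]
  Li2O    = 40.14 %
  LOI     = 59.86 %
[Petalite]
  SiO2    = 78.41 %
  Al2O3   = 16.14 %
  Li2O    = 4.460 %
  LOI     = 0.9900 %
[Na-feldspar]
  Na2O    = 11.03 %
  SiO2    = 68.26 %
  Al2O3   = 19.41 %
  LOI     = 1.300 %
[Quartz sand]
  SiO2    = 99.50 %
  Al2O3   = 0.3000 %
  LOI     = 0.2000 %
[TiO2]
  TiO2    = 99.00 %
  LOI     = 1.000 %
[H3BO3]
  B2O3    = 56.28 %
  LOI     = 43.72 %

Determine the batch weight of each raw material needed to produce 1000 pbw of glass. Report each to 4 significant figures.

Batch per 1000 pbw glass:
  Lithium carbonate: 72.98 pbw
  Petalite: 98.30 pbw
  Na-feldspar: 69.21 pbw
  Quartz sand: 723.7 pbw
  TiO2: 14.88 pbw
  H3BO3: 120.9 pbw
Total batch = 1100 pbw; LOI loss = 100.0 pbw; yield = 90.91%

The intermediate values are printed with 4-significant-digit rounding in the working — the whole derivation keeps full float precision in every operation. Exactly one rounding is applied to each reported number — derived quantities, which include totals, six oxide percentages, the yield, net glass mass, LOI, are recomputed in full float precision, as set out in question or answer, from the weighed amounts on 1000 pbw of glass.
Target masses of each oxide per 1000 pbw glass:
  Na2O: 0.7634% × 1000 = 7.634 pbw
  SiO2: 84.44% × 1000 = 844.4 pbw
  TiO2: 1.473% × 1000 = 14.73 pbw
  B2O3: 6.805% × 1000 = 68.05 pbw
  Al2O3: 3.147% × 1000 = 31.47 pbw
  Li2O: 3.368% × 1000 = 33.68 pbw
Mass-balance tally per oxide on the weights just shown, under the basis named above (oxide sums agree with the targets net of answer rounding effects):
  Na2O: 69.21·0.1103 = 7.634 pbw (target 7.634 pbw)
  SiO2: 98.30·0.7841 + 69.21·0.6826 + 723.7·0.9950 = 844.4 pbw (target 844.4 pbw)
  TiO2: 14.88·0.9900 = 14.73 pbw (target 14.73 pbw)
  B2O3: 120.9·0.5628 = 68.04 pbw (target 68.05 pbw)
  Al2O3: 98.30·0.1614 + 69.21·0.1941 + 723.7·0.003000 = 31.47 pbw (target 31.47 pbw)
  Li2O: 72.98·0.4014 + 98.30·0.04460 = 33.68 pbw (target 33.68 pbw)
Glass mass check: total charge less LOI = 1000 pbw (per-oxide target masses sum to 1000 pbw; against the stated basis, 1000 pbw — differing by rounding only).
Batch grand total — Σ batch = 1100 pbw; Σ batch·LOI gives LOI loss = 100.0 pbw; the yield ratio, glass ÷ batch: 90.91%.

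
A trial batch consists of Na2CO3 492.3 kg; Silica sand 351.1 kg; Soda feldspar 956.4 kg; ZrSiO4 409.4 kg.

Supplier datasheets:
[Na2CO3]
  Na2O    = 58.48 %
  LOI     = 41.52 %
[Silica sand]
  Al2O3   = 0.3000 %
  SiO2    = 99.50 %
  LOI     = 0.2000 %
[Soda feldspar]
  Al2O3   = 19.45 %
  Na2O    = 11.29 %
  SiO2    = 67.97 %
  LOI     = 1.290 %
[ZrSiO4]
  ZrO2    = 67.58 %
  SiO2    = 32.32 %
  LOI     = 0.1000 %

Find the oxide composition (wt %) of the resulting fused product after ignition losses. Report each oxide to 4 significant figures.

Values along the way are shown (rounded to four significant figures) in the printout. The whole derivation carries full float precision through every step — exactly one rounding goes into every reported figure — the derived quantities are re-derived from the batch weights at 1991 kg of glass at full float precision (the totals, LOI, the four compositions, yield, glass mass) exactly as shown in question or answer.
Oxide-by-oxide delivered mass:
  Al2O3: 351.1·0.003000 + 956.4·0.1945 = 187.1 kg
  ZrO2: 409.4·0.6758 = 276.7 kg
  Na2O: 492.3·0.5848 + 956.4·0.1129 = 395.9 kg
  SiO2: 351.1·0.9950 + 956.4·0.6797 + 409.4·0.3232 = 1132 kg
LOI: 492.3·0.4152 + 351.1·0.002000 + 956.4·0.01290 + 409.4·0.001000 = 217.9 kg
Resulting glass, batch − LOI: 2209 − 217.9 = 1991 kg (equal to the oxide-mass sum)
oxide / glass × 100 gives the wt %

Glass mass = 1991 kg (batch 2209 − LOI 217.9).
Composition: Al2O3 9.394%, ZrO2 13.89%, Na2O 19.88%, SiO2 56.83%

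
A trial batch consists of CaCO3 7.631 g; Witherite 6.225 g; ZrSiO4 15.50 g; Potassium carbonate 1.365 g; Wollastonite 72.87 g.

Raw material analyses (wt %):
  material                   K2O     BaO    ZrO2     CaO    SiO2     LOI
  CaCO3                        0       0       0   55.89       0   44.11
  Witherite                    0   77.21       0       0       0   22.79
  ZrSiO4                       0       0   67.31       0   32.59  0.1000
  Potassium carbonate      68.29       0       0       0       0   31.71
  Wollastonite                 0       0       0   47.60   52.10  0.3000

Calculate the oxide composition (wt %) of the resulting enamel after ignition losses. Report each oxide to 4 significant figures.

Glass mass = 98.14 g (batch 103.6 − LOI 5.452).
Composition: K2O 0.9498%, BaO 4.897%, ZrO2 10.63%, CaO 39.69%, SiO2 43.83%

Intermediates are displayed, with 4-significant-figure rounding, within the worked lines — each numeric step maintains full precision through every step; each reported result is rounded only once; the derived quantities are re-derived starting from the weights at 98.14 g of glass in full precision (net glass mass, the yield, LOI, five oxide percentages, the totals) exactly as printed in the problem or the answer.
What the batch supplies per oxide:
  K2O: 1.365·0.6829 = 0.9322 g
  BaO: 6.225·0.7721 = 4.806 g
  ZrO2: 15.50·0.6731 = 10.43 g
  CaO: 7.631·0.5589 + 72.87·0.4760 = 38.95 g
  SiO2: 15.50·0.3259 + 72.87·0.5210 = 43.02 g
LOI: 7.631·0.4411 + 6.225·0.2279 + 15.50·0.001000 + 1.365·0.3171 + 72.87·0.003000 = 5.452 g
The glass mass, total less LOI, = 103.6 − 5.452 = 98.14 g (= the summed oxide contributions)
oxide / glass × 100 gives the wt %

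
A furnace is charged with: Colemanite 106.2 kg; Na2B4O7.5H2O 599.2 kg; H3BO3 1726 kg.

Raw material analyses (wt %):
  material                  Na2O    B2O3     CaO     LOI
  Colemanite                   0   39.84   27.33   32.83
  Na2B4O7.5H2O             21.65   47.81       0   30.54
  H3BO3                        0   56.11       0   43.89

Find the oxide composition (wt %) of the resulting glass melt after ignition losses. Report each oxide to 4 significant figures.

Glass mass = 1456 kg (batch 2431 − LOI 975.4).
Composition: Na2O 8.910%, B2O3 89.10%, CaO 1.993%

The intermediate values appear rounded to four significant figures across the worked steps — the working math holds full float precision from first step to last; exactly one rounding lands on each reported figure — derived quantities (yield, three oxide percentages, glass mass, ignition loss, the totals) are re-derived from the weighed amounts at 1456 kg of glass at full precision as they appear in the problem or answer text.
Oxide-by-oxide delivered mass:
  Na2O: 599.2·0.2165 = 129.7 kg
  B2O3: 106.2·0.3984 + 599.2·0.4781 + 1726·0.5611 = 1297 kg
  CaO: 106.2·0.2733 = 29.02 kg
LOI: 106.2·0.3283 + 599.2·0.3054 + 1726·0.4389 = 975.4 kg
Glass = total batch minus LOI = 2431 − 975.4 = 1456 kg (= Σ oxide masses)
wt % = oxide mass / glass mass × 100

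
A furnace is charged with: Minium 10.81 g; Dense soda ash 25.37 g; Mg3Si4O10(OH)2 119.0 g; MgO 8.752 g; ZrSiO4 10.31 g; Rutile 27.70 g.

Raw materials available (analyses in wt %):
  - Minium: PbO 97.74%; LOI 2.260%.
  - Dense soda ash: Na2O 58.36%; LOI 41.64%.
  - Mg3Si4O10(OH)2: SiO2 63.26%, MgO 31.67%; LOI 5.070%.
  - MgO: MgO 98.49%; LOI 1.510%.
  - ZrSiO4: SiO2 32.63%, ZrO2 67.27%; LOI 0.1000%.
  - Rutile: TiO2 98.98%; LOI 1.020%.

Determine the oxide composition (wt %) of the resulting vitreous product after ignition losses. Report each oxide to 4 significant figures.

Glass mass = 184.7 g (batch 201.9 − LOI 17.27).
Composition: SiO2 42.58%, PbO 5.721%, ZrO2 3.756%, MgO 25.07%, TiO2 14.85%, Na2O 8.017%

In-progress results are displayed with 4-significant-figure rounding within the worked lines — the whole derivation runs at exact precision through the solve; exactly one rounding lands on every reported figure — the derived quantities (glass mass, ignition loss, totals, six oxide percentages, the yield) are rebuilt at exact precision from the weighed amounts at 184.7 g of glass as quoted within the problem or the answer.
What the batch supplies per oxide:
  SiO2: 119.0·0.6326 + 10.31·0.3263 = 78.64 g
  PbO: 10.81·0.9774 = 10.57 g
  ZrO2: 10.31·0.6727 = 6.936 g
  MgO: 119.0·0.3167 + 8.752·0.9849 = 46.31 g
  TiO2: 27.70·0.9898 = 27.42 g
  Na2O: 25.37·0.5836 = 14.81 g
LOI: 10.81·0.02260 + 25.37·0.4164 + 119.0·0.05070 + 8.752·0.01510 + 10.31·0.001000 + 27.70·0.01020 = 17.27 g
The glass mass, total less LOI, = 201.9 − 17.27 = 184.7 g (consistent with Σ oxide mass)
each oxide over glass, ×100, is wt %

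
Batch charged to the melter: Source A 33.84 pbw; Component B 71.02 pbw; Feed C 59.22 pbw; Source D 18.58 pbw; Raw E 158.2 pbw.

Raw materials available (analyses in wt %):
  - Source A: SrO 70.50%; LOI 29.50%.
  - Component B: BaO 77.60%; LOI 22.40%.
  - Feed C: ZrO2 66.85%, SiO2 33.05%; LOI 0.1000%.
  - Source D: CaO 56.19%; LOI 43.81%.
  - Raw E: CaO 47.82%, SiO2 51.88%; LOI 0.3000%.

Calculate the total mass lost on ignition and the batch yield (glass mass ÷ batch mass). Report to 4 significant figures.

The working math holds exact precision through the solve. Values along the way are shown (rounded to four significant figures) in the printout. Each reported result includes exactly one rounding. Derived quantities are computed at full float precision (LOI, glass mass, totals, five oxide percentages, yield) using the weight values at 306.3 pbw of glass, as given in problem or answer.
LOI of each material in turn:
  Source A: 33.84 × 0.2950 = 9.983 pbw
  Component B: 71.02 × 0.2240 = 15.91 pbw
  Feed C: 59.22 × 0.001000 = 0.05922 pbw
  Source D: 18.58 × 0.4381 = 8.140 pbw
  Raw E: 158.2 × 0.003000 = 0.4746 pbw
Total LOI = 34.56 pbw
Glass = batch − LOI = 340.9 − 34.56 = 306.3 pbw

LOI loss = 34.56 pbw; glass = 306.3 pbw; yield = 89.86%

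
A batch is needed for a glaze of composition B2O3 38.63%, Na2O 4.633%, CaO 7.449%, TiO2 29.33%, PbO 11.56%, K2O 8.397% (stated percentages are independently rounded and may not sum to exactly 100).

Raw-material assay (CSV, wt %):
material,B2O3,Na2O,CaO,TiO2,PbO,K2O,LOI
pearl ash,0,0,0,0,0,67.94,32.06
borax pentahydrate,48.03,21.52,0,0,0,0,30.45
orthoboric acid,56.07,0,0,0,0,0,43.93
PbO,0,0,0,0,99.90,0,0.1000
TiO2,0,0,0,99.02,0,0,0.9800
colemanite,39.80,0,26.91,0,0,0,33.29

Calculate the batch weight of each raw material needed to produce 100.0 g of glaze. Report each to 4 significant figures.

Batch per 100.0 g glaze:
  pearl ash: 12.36 g
  borax pentahydrate: 21.53 g
  orthoboric acid: 30.81 g
  PbO: 11.57 g
  TiO2: 29.62 g
  colemanite: 27.68 g
Total batch = 133.6 g; LOI loss = 33.57 g; yield = 74.87%

The working math carries exact precision in every operation — the intermediate values are displayed, rounded to 4 significant digits, in the printout. Exactly one rounding goes into every reported number — all derived quantities, which include the six compositions, totals, LOI, glass mass, the yield, are carried in full precision, as quoted within problem or answer, starting from the weights per 100.0 g of glass.
Target oxide masses per 100.0 g glaze:
  B2O3: 38.63% × 100.0 = 38.63 g
  Na2O: 4.633% × 100.0 = 4.633 g
  CaO: 7.449% × 100.0 = 7.449 g
  TiO2: 29.33% × 100.0 = 29.33 g
  PbO: 11.56% × 100.0 = 11.56 g
  K2O: 8.397% × 100.0 = 8.397 g
Per-oxide balance check on the weights just shown, on the stated basis (each sum matches its target mass up to rounding of the answer):
  B2O3: 21.53·0.4803 + 30.81·0.5607 + 27.68·0.3980 = 38.63 g (target 38.63 g)
  Na2O: 21.53·0.2152 = 4.633 g (target 4.633 g)
  CaO: 27.68·0.2691 = 7.449 g (target 7.449 g)
  TiO2: 29.62·0.9902 = 29.33 g (target 29.33 g)
  PbO: 11.57·0.9990 = 11.56 g (target 11.56 g)
  K2O: 12.36·0.6794 = 8.397 g (target 8.397 g)
Glass mass check: batch Σ − ignition loss = 100.0 g (per-oxide target masses sum to 100.0 g; versus the stated basis of 100.0 g — any gap is answer rounding).
Batch total: Σ batch = 133.6 g; Σ batch·LOI gives LOI loss = 33.57 g; as yield: glass ÷ batch → 74.87%.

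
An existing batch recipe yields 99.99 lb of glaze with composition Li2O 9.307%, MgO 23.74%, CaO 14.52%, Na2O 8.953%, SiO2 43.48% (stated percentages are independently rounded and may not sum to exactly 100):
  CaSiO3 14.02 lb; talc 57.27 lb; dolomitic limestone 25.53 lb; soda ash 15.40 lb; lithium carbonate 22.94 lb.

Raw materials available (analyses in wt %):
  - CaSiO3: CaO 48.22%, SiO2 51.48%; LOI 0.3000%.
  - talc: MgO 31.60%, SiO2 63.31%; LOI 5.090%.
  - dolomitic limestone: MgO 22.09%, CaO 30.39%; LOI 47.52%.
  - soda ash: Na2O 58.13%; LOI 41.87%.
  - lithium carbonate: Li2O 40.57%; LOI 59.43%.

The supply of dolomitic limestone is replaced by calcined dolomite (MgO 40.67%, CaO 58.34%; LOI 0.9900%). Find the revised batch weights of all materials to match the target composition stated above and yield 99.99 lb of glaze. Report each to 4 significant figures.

Revised batch per 99.99 lb glaze:
  CaSiO3: 13.63 lb
  talc: 57.59 lb
  calcined dolomite: 13.62 lb
  soda ash: 15.40 lb
  lithium carbonate: 22.94 lb
Total batch = 123.2 lb; LOI loss = 23.19 lb

The whole derivation carries full precision all the way through; in-progress results are displayed, rounded to 4 significant digits, across the worked steps. Each reported value takes just one rounding; all derived quantities, including yield, the five compositions, totals, LOI, glass mass, are computed from the weighed amounts per 99.99 lb of glass in exact precision, exactly as printed in the problem or answer text.
Target masses of each oxide per 99.99 lb glaze:
  Li2O: 9.307% × 99.99 = 9.306 lb
  MgO: 23.74% × 99.99 = 23.74 lb
  CaO: 14.52% × 99.99 = 14.52 lb
  Na2O: 8.953% × 99.99 = 8.952 lb
  SiO2: 43.48% × 99.99 = 43.48 lb
Checking each oxide sum applying the batch weights above, against the basis in use (delivered sums recover each target exact up to rounding of places):
  Li2O: 22.94·0.4057 = 9.307 lb (target 9.306 lb)
  MgO: 57.59·0.3160 + 13.62·0.4067 = 23.74 lb (target 23.74 lb)
  CaO: 13.63·0.4822 + 13.62·0.5834 = 14.52 lb (target 14.52 lb)
  Na2O: 15.40·0.5813 = 8.952 lb (target 8.952 lb)
  SiO2: 13.63·0.5148 + 57.59·0.6331 = 43.48 lb (target 43.48 lb)
Glass-mass sanity pass: whole batch net of LOI = 99.99 lb (the Σ of target masses is 99.99 lb; stated basis 99.99 lb — differing by rounding only).
Batch grand total — Σ batch = 123.2 lb; LOI removed, Σ of batch·LOI: 23.19 lb; yield = glass ÷ total batch = 81.18%.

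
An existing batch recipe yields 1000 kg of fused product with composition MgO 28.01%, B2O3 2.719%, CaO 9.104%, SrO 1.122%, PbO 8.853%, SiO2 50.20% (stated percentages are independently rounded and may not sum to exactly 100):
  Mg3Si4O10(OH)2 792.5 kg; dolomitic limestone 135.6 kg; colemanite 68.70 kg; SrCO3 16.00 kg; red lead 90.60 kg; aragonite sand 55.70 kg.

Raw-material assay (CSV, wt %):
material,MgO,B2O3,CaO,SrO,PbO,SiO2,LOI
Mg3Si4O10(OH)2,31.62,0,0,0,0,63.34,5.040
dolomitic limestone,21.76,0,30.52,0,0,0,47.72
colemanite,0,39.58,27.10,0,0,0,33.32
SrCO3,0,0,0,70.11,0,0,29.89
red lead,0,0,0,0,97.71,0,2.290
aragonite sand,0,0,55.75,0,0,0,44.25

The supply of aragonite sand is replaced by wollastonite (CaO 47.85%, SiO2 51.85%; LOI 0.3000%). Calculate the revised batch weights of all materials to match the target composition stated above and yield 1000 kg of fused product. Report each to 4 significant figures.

Mid-chain values are displayed (rounded to 4 significant digits) on the page; the working math keeps full precision at every stage; every reported result takes just one rounding — derived quantities, which include yield, totals, the six compositions, net glass mass, ignition loss, are computed in exact precision, precisely as stated by the problem or the answer, using the weight values at 1000 kg of glass.
Target masses of each oxide per 1000 kg fused product:
  MgO: 28.01% × 1000 = 280.1 kg
  B2O3: 2.719% × 1000 = 27.19 kg
  CaO: 9.104% × 1000 = 91.04 kg
  SrO: 1.122% × 1000 = 11.22 kg
  PbO: 8.853% × 1000 = 88.53 kg
  SiO2: 50.20% × 1000 = 502.0 kg
A balance pass over the oxides, applying the batch weights above, at the basis given (sum by sum, the targets are met modulo rounding of the values):
  MgO: 762.3·0.3162 + 179.4·0.2176 = 280.1 kg (target 280.1 kg)
  B2O3: 68.70·0.3958 = 27.19 kg (target 27.19 kg)
  CaO: 179.4·0.3052 + 68.70·0.2710 + 36.90·0.4785 = 91.03 kg (target 91.04 kg)
  SrO: 16.00·0.7011 = 11.22 kg (target 11.22 kg)
  PbO: 90.60·0.9771 = 88.53 kg (target 88.53 kg)
  SiO2: 762.3·0.6334 + 36.90·0.5185 = 502.0 kg (target 502.0 kg)
Glass-mass bookkeeping: the batch minus its LOI: 1000 kg (the Σ of target masses is 1000 kg; stated basis 1000 kg — gaps are rounding artifacts).
Adding the batch up: Σ batch = 1154 kg; loss to ignition Σ batch·LOI = 153.9 kg; yield: glass divided by total = 86.66%.

Revised batch per 1000 kg fused product:
  Mg3Si4O10(OH)2: 762.3 kg
  dolomitic limestone: 179.4 kg
  colemanite: 68.70 kg
  SrCO3: 16.00 kg
  red lead: 90.60 kg
  wollastonite: 36.90 kg
Total batch = 1154 kg; LOI loss = 153.9 kg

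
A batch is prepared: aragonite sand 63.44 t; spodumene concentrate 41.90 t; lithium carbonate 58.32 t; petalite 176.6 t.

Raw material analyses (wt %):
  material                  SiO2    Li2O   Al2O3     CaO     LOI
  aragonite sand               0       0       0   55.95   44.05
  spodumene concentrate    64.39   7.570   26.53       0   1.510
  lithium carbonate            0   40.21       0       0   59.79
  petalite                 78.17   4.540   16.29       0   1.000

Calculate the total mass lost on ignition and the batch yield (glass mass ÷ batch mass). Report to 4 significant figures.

Intermediates are shown rounded to four significant figures in the printout; the working math carries exact precision through the solve — each reported result is rounded once only — derived quantities, which include four oxide percentages, the totals, ignition loss, yield, glass mass, are computed in full float precision, precisely as stated by the question or the answer, from the weighed amounts for 275.0 t of glass.
Ignition loss by material:
  aragonite sand: 63.44 × 0.4405 = 27.95 t
  spodumene concentrate: 41.90 × 0.01510 = 0.6327 t
  lithium carbonate: 58.32 × 0.5979 = 34.87 t
  petalite: 176.6 × 0.01000 = 1.766 t
Total LOI = 65.21 t
Glass = batch − LOI = 340.3 − 65.21 = 275.0 t

LOI loss = 65.21 t; glass = 275.0 t; yield = 80.83%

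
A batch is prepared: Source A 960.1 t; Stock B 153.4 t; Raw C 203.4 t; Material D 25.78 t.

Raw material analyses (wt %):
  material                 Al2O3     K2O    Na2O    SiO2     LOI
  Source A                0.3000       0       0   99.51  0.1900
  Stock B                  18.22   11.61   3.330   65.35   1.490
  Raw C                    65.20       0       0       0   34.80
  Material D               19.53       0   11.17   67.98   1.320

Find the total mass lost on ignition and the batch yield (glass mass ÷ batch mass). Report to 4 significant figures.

LOI loss = 75.23 t; glass = 1267 t; yield = 94.40%

In-progress results are printed rounded off to 4 significant digits in the working; every computation holds full float precision from start to finish; a single rounding finalizes every reported figure; derived quantities are carried in full float precision (the four compositions, net glass mass, yield, the totals, LOI) from the batch weights on 1267 t of glass, exactly as shown in the problem or the answer.
Ignition loss by material:
  Source A: 960.1 × 0.001900 = 1.824 t
  Stock B: 153.4 × 0.01490 = 2.286 t
  Raw C: 203.4 × 0.3480 = 70.78 t
  Material D: 25.78 × 0.01320 = 0.3403 t
Total LOI = 75.23 t
Glass = batch − LOI = 1343 − 75.23 = 1267 t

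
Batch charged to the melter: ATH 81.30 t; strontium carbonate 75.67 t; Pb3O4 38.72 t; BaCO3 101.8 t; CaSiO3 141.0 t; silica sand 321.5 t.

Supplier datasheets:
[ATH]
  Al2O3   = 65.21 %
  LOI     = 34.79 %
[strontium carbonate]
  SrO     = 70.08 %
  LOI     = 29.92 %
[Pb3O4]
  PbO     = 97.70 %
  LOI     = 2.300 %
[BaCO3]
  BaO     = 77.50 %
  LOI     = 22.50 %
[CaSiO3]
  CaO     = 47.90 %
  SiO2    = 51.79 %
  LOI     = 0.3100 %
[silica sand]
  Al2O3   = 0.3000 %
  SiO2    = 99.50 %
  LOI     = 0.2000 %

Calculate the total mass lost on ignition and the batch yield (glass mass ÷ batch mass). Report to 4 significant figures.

LOI loss = 75.80 t; glass = 684.2 t; yield = 90.03%

The working math maintains full float precision from first step to last. Working values are printed with 4-significant-digit rounding across the worked steps; a single rounding yields each reported number. All derived quantities (the yield, glass mass, the totals, ignition loss, the six compositions) are re-derived in exact precision from the weighed amounts on 684.2 t of glass, exactly as printed in question or answer.
Ignition loss by material:
  ATH: 81.30 × 0.3479 = 28.28 t
  strontium carbonate: 75.67 × 0.2992 = 22.64 t
  Pb3O4: 38.72 × 0.02300 = 0.8906 t
  BaCO3: 101.8 × 0.2250 = 22.91 t
  CaSiO3: 141.0 × 0.003100 = 0.4371 t
  silica sand: 321.5 × 0.002000 = 0.6430 t
Total LOI = 75.80 t
Glass = batch − LOI = 760.0 − 75.80 = 684.2 t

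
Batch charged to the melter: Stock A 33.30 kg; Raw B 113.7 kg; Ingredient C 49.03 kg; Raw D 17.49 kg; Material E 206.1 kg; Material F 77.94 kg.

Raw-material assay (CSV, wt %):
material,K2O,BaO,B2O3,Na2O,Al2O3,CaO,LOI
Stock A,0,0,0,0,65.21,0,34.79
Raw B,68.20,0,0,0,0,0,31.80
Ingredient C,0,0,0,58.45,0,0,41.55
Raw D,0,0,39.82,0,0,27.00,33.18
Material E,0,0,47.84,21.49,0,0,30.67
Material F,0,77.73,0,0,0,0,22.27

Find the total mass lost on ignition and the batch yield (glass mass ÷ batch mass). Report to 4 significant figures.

LOI loss = 154.5 kg; glass = 343.1 kg; yield = 68.95%

Values along the way are shown rounded to 4 significant digits in the working. All arithmetic holds exact precision from first step to last. A single rounding finalizes each reported value. Derived quantities, which include the six compositions, the totals, net glass mass, yield, LOI, are re-derived at full float precision, as written in the question or the answer, from the weighed amounts on 343.1 kg of glass.
Per-material ignition loss:
  Stock A: 33.30 × 0.3479 = 11.59 kg
  Raw B: 113.7 × 0.3180 = 36.16 kg
  Ingredient C: 49.03 × 0.4155 = 20.37 kg
  Raw D: 17.49 × 0.3318 = 5.803 kg
  Material E: 206.1 × 0.3067 = 63.21 kg
  Material F: 77.94 × 0.2227 = 17.36 kg
Total LOI = 154.5 kg
Glass = batch − LOI = 497.6 − 154.5 = 343.1 kg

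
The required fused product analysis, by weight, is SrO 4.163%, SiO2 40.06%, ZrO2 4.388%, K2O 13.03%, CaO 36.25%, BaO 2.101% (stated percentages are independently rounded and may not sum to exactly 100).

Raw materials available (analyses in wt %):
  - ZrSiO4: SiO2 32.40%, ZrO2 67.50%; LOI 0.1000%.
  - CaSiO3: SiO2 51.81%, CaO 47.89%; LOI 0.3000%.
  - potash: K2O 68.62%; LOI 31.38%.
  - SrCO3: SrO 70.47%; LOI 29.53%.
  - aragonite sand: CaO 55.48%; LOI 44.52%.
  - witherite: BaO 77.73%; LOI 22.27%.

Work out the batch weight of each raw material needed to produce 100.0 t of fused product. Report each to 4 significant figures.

Each numeric step carries full precision at each step; working values appear (rounded to 4 significant figures) at each printed step — exactly one rounding goes into each reported result — all derived quantities are re-derived at exact precision (the yield, totals, glass mass, LOI, the six compositions) using the weight values on 100.0 t of glass exactly as shown in question or answer.
The oxide mass targets at 100.0 t fused product:
  SrO: 4.163% × 100.0 = 4.163 t
  SiO2: 40.06% × 100.0 = 40.06 t
  ZrO2: 4.388% × 100.0 = 4.388 t
  K2O: 13.03% × 100.0 = 13.03 t
  CaO: 36.25% × 100.0 = 36.25 t
  BaO: 2.101% × 100.0 = 2.101 t
Verifying the oxide balance per the reported batch figures, at the basis given (delivered sums recover each target within answer rounding):
  SrO: 5.907·0.7047 = 4.163 t (target 4.163 t)
  SiO2: 6.501·0.3240 + 73.26·0.5181 = 40.06 t (target 40.06 t)
  ZrO2: 6.501·0.6750 = 4.388 t (target 4.388 t)
  K2O: 18.99·0.6862 = 13.03 t (target 13.03 t)
  CaO: 73.26·0.4789 + 2.105·0.5548 = 36.25 t (target 36.25 t)
  BaO: 2.703·0.7773 = 2.101 t (target 2.101 t)
Glass mass check: batch Σ − ignition loss = 100.0 t (the targets, summed, come to 99.99 t; basis as stated: 100.0 t — a pure rounding effect).
Total batch = Σ batch = 109.5 t; LOI loss = Σ batch·LOI = 9.469 t; the yield ratio, glass ÷ batch: 91.35%.

Batch per 100.0 t fused product:
  ZrSiO4: 6.501 t
  CaSiO3: 73.26 t
  potash: 18.99 t
  SrCO3: 5.907 t
  aragonite sand: 2.105 t
  witherite: 2.703 t
Total batch = 109.5 t; LOI loss = 9.469 t; yield = 91.35%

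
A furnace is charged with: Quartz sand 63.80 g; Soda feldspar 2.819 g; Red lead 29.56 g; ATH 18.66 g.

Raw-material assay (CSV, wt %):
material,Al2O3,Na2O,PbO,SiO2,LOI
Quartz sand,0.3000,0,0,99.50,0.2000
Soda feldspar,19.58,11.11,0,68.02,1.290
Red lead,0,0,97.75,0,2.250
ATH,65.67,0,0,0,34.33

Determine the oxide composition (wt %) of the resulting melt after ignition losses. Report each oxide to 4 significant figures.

The whole derivation carries full precision at each step — the intermediate values are printed rounded to 4 significant digits between the steps; every reported result is rounded exactly once — the derived quantities (the four compositions, the totals, glass mass, ignition loss, yield) are recomputed from the weighed amounts per 107.6 g of glass in exact precision precisely as stated by problem or answer.
Delivered oxide masses:
  Al2O3: 63.80·0.003000 + 2.819·0.1958 + 18.66·0.6567 = 13.00 g
  Na2O: 2.819·0.1111 = 0.3132 g
  PbO: 29.56·0.9775 = 28.89 g
  SiO2: 63.80·0.9950 + 2.819·0.6802 = 65.40 g
LOI: 63.80·0.002000 + 2.819·0.01290 + 29.56·0.02250 + 18.66·0.3433 = 7.235 g
Glass = total batch minus LOI = 114.8 − 7.235 = 107.6 g (= the summed oxide contributions)
wt % = 100 × oxide mass / glass mass

Glass mass = 107.6 g (batch 114.8 − LOI 7.235).
Composition: Al2O3 12.08%, Na2O 0.2911%, PbO 26.85%, SiO2 60.78%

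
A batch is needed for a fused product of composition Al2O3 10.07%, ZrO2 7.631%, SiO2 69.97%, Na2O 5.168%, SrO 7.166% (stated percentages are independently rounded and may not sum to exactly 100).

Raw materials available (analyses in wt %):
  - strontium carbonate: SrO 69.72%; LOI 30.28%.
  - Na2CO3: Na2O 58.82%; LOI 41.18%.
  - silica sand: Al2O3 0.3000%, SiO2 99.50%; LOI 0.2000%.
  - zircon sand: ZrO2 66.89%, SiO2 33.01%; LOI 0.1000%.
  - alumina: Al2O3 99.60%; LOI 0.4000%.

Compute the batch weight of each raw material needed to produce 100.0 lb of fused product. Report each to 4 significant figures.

Batch per 100.0 lb fused product:
  strontium carbonate: 10.28 lb
  Na2CO3: 8.786 lb
  silica sand: 66.54 lb
  zircon sand: 11.41 lb
  alumina: 9.910 lb
Total batch = 106.9 lb; LOI loss = 6.915 lb; yield = 93.53%

Values along the way are shown (rounded to four significant digits) when written out — the working math keeps exact precision in all steps — every reported result takes exactly one rounding — derived quantities (totals, the five compositions, LOI, glass mass, the yield) are computed in exact precision using the weight values on 100.0 lb of glass precisely as stated by the question or the answer.
The oxide mass targets at 100.0 lb fused product:
  Al2O3: 10.07% × 100.0 = 10.07 lb
  ZrO2: 7.631% × 100.0 = 7.631 lb
  SiO2: 69.97% × 100.0 = 69.97 lb
  Na2O: 5.168% × 100.0 = 5.168 lb
  SrO: 7.166% × 100.0 = 7.166 lb
Oxide-by-oxide audit using the reported weights, under the basis named above (each sum matches its target mass within answer rounding):
  Al2O3: 66.54·0.003000 + 9.910·0.9960 = 10.07 lb (target 10.07 lb)
  ZrO2: 11.41·0.6689 = 7.632 lb (target 7.631 lb)
  SiO2: 66.54·0.9950 + 11.41·0.3301 = 69.97 lb (target 69.97 lb)
  Na2O: 8.786·0.5882 = 5.168 lb (target 5.168 lb)
  SrO: 10.28·0.6972 = 7.167 lb (target 7.166 lb)
The glass-mass cross-check: whole batch net of LOI = 100.0 lb (targets for the oxides total 100.0 lb; with the basis standing at 100.0 lb — rounding explains the deltas).
Batch total: Σ batch = 106.9 lb; the LOI term Σ batch·LOI equals 6.915 lb; as yield: glass ÷ batch → 93.53%.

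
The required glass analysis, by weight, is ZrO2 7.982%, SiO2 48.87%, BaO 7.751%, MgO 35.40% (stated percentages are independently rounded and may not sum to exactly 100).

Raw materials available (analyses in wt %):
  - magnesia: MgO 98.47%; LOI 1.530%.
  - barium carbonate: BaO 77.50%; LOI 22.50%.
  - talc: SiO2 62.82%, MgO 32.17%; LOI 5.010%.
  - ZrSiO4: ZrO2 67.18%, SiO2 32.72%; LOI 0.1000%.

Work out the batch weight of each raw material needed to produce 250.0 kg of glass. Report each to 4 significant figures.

Batch per 250.0 kg glass:
  magnesia: 31.39 kg
  barium carbonate: 25.00 kg
  talc: 179.0 kg
  ZrSiO4: 29.70 kg
Total batch = 265.1 kg; LOI loss = 15.10 kg; yield = 94.30%

All internal work holds full float precision in all steps; values along the way appear, rounded to four significant digits, across the worked steps. Each reported figure takes exactly one rounding; derived quantities are rebuilt from the batch weights per 250.0 kg of glass in full float precision (LOI, the totals, four oxide percentages, net glass mass, yield) as given in the problem or answer text.
Target oxide masses per 250.0 kg glass:
  ZrO2: 7.982% × 250.0 = 19.95 kg
  SiO2: 48.87% × 250.0 = 122.2 kg
  BaO: 7.751% × 250.0 = 19.38 kg
  MgO: 35.40% × 250.0 = 88.50 kg
Mass-balance tally per oxide applying the batch weights above, versus the basis set out (sum by sum, the targets are met within answer rounding):
  ZrO2: 29.70·0.6718 = 19.95 kg (target 19.95 kg)
  SiO2: 179.0·0.6282 + 29.70·0.3272 = 122.2 kg (target 122.2 kg)
  BaO: 25.00·0.7750 = 19.38 kg (target 19.38 kg)
  MgO: 31.39·0.9847 + 179.0·0.3217 = 88.49 kg (target 88.50 kg)
Glass-mass sanity pass: whole batch net of LOI = 250.0 kg (summing oxide targets gives 250.0 kg; the stated basis being 250.0 kg — deltas are rounding alone).
Summing the batch: Σ batch = 265.1 kg; LOI loss = Σ batch·LOI = 15.10 kg; the yield ratio, glass ÷ batch: 94.30%.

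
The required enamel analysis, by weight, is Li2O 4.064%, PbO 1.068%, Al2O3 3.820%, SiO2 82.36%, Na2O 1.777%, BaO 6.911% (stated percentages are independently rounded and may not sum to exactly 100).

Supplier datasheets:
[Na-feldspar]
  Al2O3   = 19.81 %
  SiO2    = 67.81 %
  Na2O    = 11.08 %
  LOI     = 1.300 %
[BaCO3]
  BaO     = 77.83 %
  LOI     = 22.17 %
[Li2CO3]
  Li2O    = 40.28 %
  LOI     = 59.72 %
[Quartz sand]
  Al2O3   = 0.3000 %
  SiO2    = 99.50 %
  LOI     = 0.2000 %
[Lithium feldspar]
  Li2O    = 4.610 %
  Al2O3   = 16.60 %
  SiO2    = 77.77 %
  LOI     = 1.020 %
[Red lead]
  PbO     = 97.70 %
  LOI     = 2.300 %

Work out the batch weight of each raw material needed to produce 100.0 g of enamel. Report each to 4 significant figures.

Batch per 100.0 g enamel:
  Na-feldspar: 16.04 g
  BaCO3: 8.880 g
  Li2CO3: 9.791 g
  Quartz sand: 69.80 g
  Lithium feldspar: 2.611 g
  Red lead: 1.093 g
Total batch = 108.2 g; LOI loss = 8.216 g; yield = 92.41%

Full precision is kept at all times — values along the way are displayed, rounded to 4 significant digits, within the worked lines — every reported number undergoes a single rounding — all derived quantities are rebuilt from the batch weights per 100.0 g of glass at full float precision (LOI, yield, glass mass, the six compositions, the totals), exactly as shown in question or answer.
Target masses of each oxide per 100.0 g enamel:
  Li2O: 4.064% × 100.0 = 4.064 g
  PbO: 1.068% × 100.0 = 1.068 g
  Al2O3: 3.820% × 100.0 = 3.820 g
  SiO2: 82.36% × 100.0 = 82.36 g
  Na2O: 1.777% × 100.0 = 1.777 g
  BaO: 6.911% × 100.0 = 6.911 g
Verifying the oxide balance per the reported batch figures, under the basis named above (target by target, the sums agree exact up to rounding of places):
  Li2O: 9.791·0.4028 + 2.611·0.04610 = 4.064 g (target 4.064 g)
  PbO: 1.093·0.9770 = 1.068 g (target 1.068 g)
  Al2O3: 16.04·0.1981 + 69.80·0.003000 + 2.611·0.1660 = 3.820 g (target 3.820 g)
  SiO2: 16.04·0.6781 + 69.80·0.9950 + 2.611·0.7777 = 82.36 g (target 82.36 g)
  Na2O: 16.04·0.1108 = 1.777 g (target 1.777 g)
  BaO: 8.880·0.7783 = 6.911 g (target 6.911 g)
Glass-mass bookkeeping: net batch after ignition = 100.0 g (targets for the oxides total 100.0 g; basis as stated: 100.0 g — any gap is answer rounding).
Adding the batch up: Σ batch = 108.2 g; Σ batch·LOI gives LOI loss = 8.216 g; as yield: glass ÷ batch → 92.41%.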